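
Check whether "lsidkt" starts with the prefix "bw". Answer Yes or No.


Input string: 'lsidkt'
Prefix to check: 'bw'
First 2 characters of input: 'ls'
Match: False
Result: No


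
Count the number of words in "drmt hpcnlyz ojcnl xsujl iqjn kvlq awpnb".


Input string: 'drmt hpcnlyz ojcnl xsujl iqjn kvlq awpnb'
Operation: split by spaces
Words found: 'drmt', 'hpcnlyz', 'ojcnl', 'xsujl', 'iqjn', 'kvlq', 'awpnb'
Word count: 7


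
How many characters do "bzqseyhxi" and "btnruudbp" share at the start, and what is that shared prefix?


String 1: 'bzqseyhxi'
String 2: 'btnruudbp'
Compare position by position:
pos 0: 'b' vs 'b' match
pos 1: 'z' vs 't' differ -> stop
Longest common prefix: "b" (length 1)


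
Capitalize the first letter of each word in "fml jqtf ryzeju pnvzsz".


Input string: 'fml jqtf ryzeju pnvzsz'
Operation: capitalize first letter of each word
Word transformations: 'fml'->'Fml', 'jqtf'->'Jqtf', 'ryzeju'->'Ryzeju', 'pnvzsz'->'Pnvzsz'
Result: Fml Jqtf Ryzeju Pnvzsz


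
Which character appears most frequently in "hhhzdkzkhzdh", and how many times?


Input: 'hhhzdkzkhzdh'
Operation: tally each character
Counts: 'd':2, 'h':5, 'k':2, 'z':3
Maximum: 'h' appears 5 times


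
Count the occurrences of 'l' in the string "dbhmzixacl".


Input string: 'dbhmzixacl'
Target character: 'l'
Scan each position: s[9]='l'
Matches found at indices: 9
Total: 1


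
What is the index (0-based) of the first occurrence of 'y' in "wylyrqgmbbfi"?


Input string: 'wylyrqgmbbfi'
Target: 'y'
Scanning left to right: s[0]='w', s[1]='y'
First match at index: 1


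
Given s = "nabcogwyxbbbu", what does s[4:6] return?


Input string: 'nabcogwyxbbbu'
Operation: slice [4:6]
Extract characters: s[4]='o', s[5]='g'
Result: og


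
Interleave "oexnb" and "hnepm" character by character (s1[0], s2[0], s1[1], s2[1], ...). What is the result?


String 1: 'oexnb'
String 2: 'hnepm'
Operation: alternate characters
Pairs: 'o'+'h', 'e'+'n', 'x'+'e', 'n'+'p', 'b'+'m'
Result: ohenxenpbm


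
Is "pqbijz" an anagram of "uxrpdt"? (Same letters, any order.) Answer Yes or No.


String 1: 'uxrpdt' -> sorted: 'dprtux'
String 2: 'pqbijz' -> sorted: 'bijpqz'
Compare sorted forms: 'dprtux' != 'bijpqz'
Anagram: No


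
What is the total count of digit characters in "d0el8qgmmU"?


Input string: 'd0el8qgmmU'
Operation: count digit characters (0-9)
Scan: 'd', '0'(digit), 'e', 'l', '8'(digit), 'q', 'g', 'm', 'm', 'U'
Digits found: 2
Result: 2


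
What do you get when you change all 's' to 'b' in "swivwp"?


Input string: 'swivwp'
Operation: replace 's' with 'b'
Positions of 's': 0
After replacement: bwivwp


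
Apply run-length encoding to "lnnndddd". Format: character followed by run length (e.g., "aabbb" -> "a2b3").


Input: 'lnnndddd'
Operation: identify consecutive runs
Runs: 'l' -> l1, 'nnn' -> n3, 'dddd' -> d4
Encoded: l1n3d4


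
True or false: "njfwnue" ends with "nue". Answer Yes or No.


Input string: 'njfwnue'
Suffix to check: 'nue'
Last 3 characters of input: 'nue'
Match: True
Result: Yes


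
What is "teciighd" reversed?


Input string: 'teciighd'
Operation: reverse character order
Original order: 't' -> 'e' -> 'c' -> 'i' -> 'i' -> 'g' -> 'h' -> 'd'
Reversed order: 'd' -> 'h' -> 'g' -> 'i' -> 'i' -> 'c' -> 'e' -> 't'
Result: dhgiicet


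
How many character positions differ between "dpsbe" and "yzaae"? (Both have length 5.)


String 1: 'dpsbe'
String 2: 'yzaae'
Compare each position: pos 0: 'd'!='y', pos 1: 'p'!='z', pos 2: 's'!='a', pos 3: 'b'!='a', pos 4: 'e'=='e'
Differing positions: 4
Hamming distance: 4


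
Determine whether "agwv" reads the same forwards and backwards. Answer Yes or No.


Input string: 'agwv'
Reversed: 'vwga'
Compare pairs: s[0]='a' vs s[3]='v' (mismatch), s[1]='g' vs s[2]='w' (mismatch)
Palindrome: No


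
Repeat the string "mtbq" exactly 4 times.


Input string: 'mtbq'
Operation: repeat 4 times
Concatenation: 'mtbq' + 'mtbq' + 'mtbq' + 'mtbq'
Result: mtbqmtbqmtbqmtbq


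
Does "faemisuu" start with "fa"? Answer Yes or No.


Input string: 'faemisuu'
Prefix to check: 'fa'
First 2 characters of input: 'fa'
Match: True
Result: Yes


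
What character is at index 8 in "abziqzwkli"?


Input string: 'abziqzwkli'
Operation: get character at index 8
Index mapping: s[0]='a', s[1]='b', s[2]='z', s[3]='i', s[4]='q', s[5]='z', s[6]='w', s[7]='k', s[8]='l'
Result: 'l'


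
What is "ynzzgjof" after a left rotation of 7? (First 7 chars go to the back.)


Input: 'ynzzgjof', shift = 7
Operation: split at index 7 and swap parts
Front part s[0:7] = 'ynzzgjo'
Back part s[7:] = 'f'
Rotated = back + front = 'f' + 'ynzzgjo'
Result: fynzzgjo


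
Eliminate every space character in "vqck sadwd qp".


Input string: 'vqck sadwd qp'
Operation: remove all spaces
Words: 'vqck', 'sadwd', 'qp'
Join without spaces: vqcksadwdqp


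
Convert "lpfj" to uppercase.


Input string: 'lpfj'
Operation: convert each letter to uppercase
Mapping: 'l'->'L', 'p'->'P', 'f'->'F', 'j'->'J'
Result: LPFJ


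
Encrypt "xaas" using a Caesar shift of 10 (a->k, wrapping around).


Input: 'xaas', shift = 10
Operation: for each letter, (position + 10) mod 26
Mapping: 'x'(23+10=33, 33 mod 26=7)->'h', 'a'(0+10=10)->'k', 'a'(0+10=10)->'k', 's'(18+10=28, 28 mod 26=2)->'c'
Result: hkkc


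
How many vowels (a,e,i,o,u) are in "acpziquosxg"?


Input string: 'acpziquosxg'
Operation: count vowels (a, e, i, o, u)
Scan: s[0]='a' (vowel), s[1]='c', s[2]='p', s[3]='z', s[4]='i' (vowel), s[5]='q', s[6]='u' (vowel), s[7]='o' (vowel), s[8]='s', s[9]='x', s[10]='g'
Vowels found: 4
Result: 4


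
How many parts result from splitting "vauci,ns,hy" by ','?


Input string: 'vauci,ns,hy'
Delimiter: ','
Split result: 'vauci', 'ns', 'hy'
Number of parts: 3


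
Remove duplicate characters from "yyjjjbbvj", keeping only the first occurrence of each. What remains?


Input: 'yyjjjbbvj'
Operation: keep first occurrence of each character
Scan: s[0]='y' new -> keep; s[1]='y' seen -> skip; s[2]='j' new -> keep; s[3]='j' seen -> skip; s[4]='j' seen -> skip; s[5]='b' new -> keep; s[6]='b' seen -> skip; s[7]='v' new -> keep; s[8]='j' seen -> skip
Result: yjbv


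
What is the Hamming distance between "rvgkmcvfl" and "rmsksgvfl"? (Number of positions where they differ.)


String 1: 'rvgkmcvfl'
String 2: 'rmsksgvfl'
Compare each position: pos 0: 'r'=='r', pos 1: 'v'!='m', pos 2: 'g'!='s', pos 3: 'k'=='k', pos 4: 'm'!='s', pos 5: 'c'!='g', pos 6: 'v'=='v', pos 7: 'f'=='f', pos 8: 'l'=='l'
Differing positions: 4
Hamming distance: 4


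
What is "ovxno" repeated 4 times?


Input string: 'ovxno'
Operation: repeat 4 times
Concatenation: 'ovxno' + 'ovxno' + 'ovxno' + 'ovxno'
Result: ovxnoovxnoovxnoovxno


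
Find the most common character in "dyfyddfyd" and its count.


Input: 'dyfyddfyd'
Operation: tally each character
Counts: 'd':4, 'f':2, 'y':3
Maximum: 'd' appears 4 times


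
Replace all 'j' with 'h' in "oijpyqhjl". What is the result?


Input string: 'oijpyqhjl'
Operation: replace 'j' with 'h'
Positions of 'j': 2, 7
After replacement: oihpyqhhl


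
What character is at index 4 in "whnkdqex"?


Input string: 'whnkdqex'
Operation: get character at index 4
Index mapping: s[0]='w', s[1]='h', s[2]='n', s[3]='k', s[4]='d'
Result: 'd'


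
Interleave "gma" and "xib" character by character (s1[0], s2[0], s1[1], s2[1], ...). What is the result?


String 1: 'gma'
String 2: 'xib'
Operation: alternate characters
Pairs: 'g'+'x', 'm'+'i', 'a'+'b'
Result: gxmiab


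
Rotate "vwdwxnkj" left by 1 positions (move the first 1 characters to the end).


Input: 'vwdwxnkj', shift = 1
Operation: split at index 1 and swap parts
Front part s[0:1] = 'v'
Back part s[1:] = 'wdwxnkj'
Rotated = back + front = 'wdwxnkj' + 'v'
Result: wdwxnkjv


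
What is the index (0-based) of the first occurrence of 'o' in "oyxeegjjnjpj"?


Input string: 'oyxeegjjnjpj'
Target: 'o'
Scanning left to right: s[0]='o'
First match at index: 0


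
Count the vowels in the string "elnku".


Input string: 'elnku'
Operation: count vowels (a, e, i, o, u)
Scan: s[0]='e' (vowel), s[1]='l', s[2]='n', s[3]='k', s[4]='u' (vowel)
Vowels found: 2
Result: 2


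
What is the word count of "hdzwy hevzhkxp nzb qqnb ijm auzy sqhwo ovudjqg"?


Input string: 'hdzwy hevzhkxp nzb qqnb ijm auzy sqhwo ovudjqg'
Operation: split by spaces
Words found: 'hdzwy', 'hevzhkxp', 'nzb', 'qqnb', 'ijm', 'auzy', 'sqhwo', 'ovudjqg'
Word count: 8


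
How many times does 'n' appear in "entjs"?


Input string: 'entjs'
Target character: 'n'
Scan each position: s[1]='n'
Matches found at indices: 1
Total: 1


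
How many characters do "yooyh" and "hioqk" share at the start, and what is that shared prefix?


String 1: 'yooyh'
String 2: 'hioqk'
Compare position by position:
pos 0: 'y' vs 'h' differ -> stop
Longest common prefix: "" (length 0)


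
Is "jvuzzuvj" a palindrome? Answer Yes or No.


Input string: 'jvuzzuvj'
Reversed: 'jvuzzuvj'
Compare pairs: s[0]='j' vs s[7]='j' (match), s[1]='v' vs s[6]='v' (match), s[2]='u' vs s[5]='u' (match), s[3]='z' vs s[4]='z' (match)
Palindrome: Yes


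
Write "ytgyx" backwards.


Input string: 'ytgyx'
Operation: reverse character order
Original order: 'y' -> 't' -> 'g' -> 'y' -> 'x'
Reversed order: 'x' -> 'y' -> 'g' -> 't' -> 'y'
Result: xygty


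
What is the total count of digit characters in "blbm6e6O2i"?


Input string: 'blbm6e6O2i'
Operation: count digit characters (0-9)
Scan: 'b', 'l', 'b', 'm', '6'(digit), 'e', '6'(digit), 'O', '2'(digit), 'i'
Digits found: 3
Result: 3


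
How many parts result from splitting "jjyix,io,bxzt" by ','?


Input string: 'jjyix,io,bxzt'
Delimiter: ','
Split result: 'jjyix', 'io', 'bxzt'
Number of parts: 3


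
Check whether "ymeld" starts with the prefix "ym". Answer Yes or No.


Input string: 'ymeld'
Prefix to check: 'ym'
First 2 characters of input: 'ym'
Match: True
Result: Yes


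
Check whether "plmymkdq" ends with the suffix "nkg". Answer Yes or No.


Input string: 'plmymkdq'
Suffix to check: 'nkg'
Last 3 characters of input: 'kdq'
Match: False
Result: No


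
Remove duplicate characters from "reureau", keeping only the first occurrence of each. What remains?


Input: 'reureau'
Operation: keep first occurrence of each character
Scan: s[0]='r' new -> keep; s[1]='e' new -> keep; s[2]='u' new -> keep; s[3]='r' seen -> skip; s[4]='e' seen -> skip; s[5]='a' new -> keep; s[6]='u' seen -> skip
Result: reua


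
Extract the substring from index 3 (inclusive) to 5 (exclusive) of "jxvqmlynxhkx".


Input string: 'jxvqmlynxhkx'
Operation: slice [3:5]
Extract characters: s[3]='q', s[4]='m'
Result: qm


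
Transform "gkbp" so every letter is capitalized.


Input string: 'gkbp'
Operation: convert each letter to uppercase
Mapping: 'g'->'G', 'k'->'K', 'b'->'B', 'p'->'P'
Result: GKBP


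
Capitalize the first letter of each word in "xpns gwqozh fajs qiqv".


Input string: 'xpns gwqozh fajs qiqv'
Operation: capitalize first letter of each word
Word transformations: 'xpns'->'Xpns', 'gwqozh'->'Gwqozh', 'fajs'->'Fajs', 'qiqv'->'Qiqv'
Result: Xpns Gwqozh Fajs Qiqv


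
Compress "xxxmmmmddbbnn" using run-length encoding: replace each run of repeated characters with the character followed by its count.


Input: 'xxxmmmmddbbnn'
Operation: identify consecutive runs
Runs: 'xxx' -> x3, 'mmmm' -> m4, 'dd' -> d2, 'bb' -> b2, 'nn' -> n2
Encoded: x3m4d2b2n2


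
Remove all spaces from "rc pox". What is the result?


Input string: 'rc pox'
Operation: remove all spaces
Words: 'rc', 'pox'
Join without spaces: rcpox


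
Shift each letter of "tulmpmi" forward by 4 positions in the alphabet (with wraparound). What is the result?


Input: 'tulmpmi', shift = 4
Operation: for each letter, (position + 4) mod 26
Mapping: 't'(19+4=23)->'x', 'u'(20+4=24)->'y', 'l'(11+4=15)->'p', 'm'(12+4=16)->'q', 'p'(15+4=19)->'t', 'm'(12+4=16)->'q', 'i'(8+4=12)->'m'
Result: xypqtqm


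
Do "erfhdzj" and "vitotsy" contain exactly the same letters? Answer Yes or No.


String 1: 'erfhdzj' -> sorted: 'defhjrz'
String 2: 'vitotsy' -> sorted: 'iosttvy'
Compare sorted forms: 'defhjrz' != 'iosttvy'
Anagram: No


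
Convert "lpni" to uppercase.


Input string: 'lpni'
Operation: convert each letter to uppercase
Mapping: 'l'->'L', 'p'->'P', 'n'->'N', 'i'->'I'
Result: LPNI


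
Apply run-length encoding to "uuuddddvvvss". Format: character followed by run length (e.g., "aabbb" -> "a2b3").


Input: 'uuuddddvvvss'
Operation: identify consecutive runs
Runs: 'uuu' -> u3, 'dddd' -> d4, 'vvv' -> v3, 'ss' -> s2
Encoded: u3d4v3s2


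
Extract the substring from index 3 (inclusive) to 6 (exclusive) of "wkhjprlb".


Input string: 'wkhjprlb'
Operation: slice [3:6]
Extract characters: s[3]='j', s[4]='p', s[5]='r'
Result: jpr


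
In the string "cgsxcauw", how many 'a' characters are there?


Input string: 'cgsxcauw'
Target character: 'a'
Scan each position: s[5]='a'
Matches found at indices: 5
Total: 1


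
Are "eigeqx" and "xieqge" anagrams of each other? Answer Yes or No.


String 1: 'eigeqx' -> sorted: 'eegiqx'
String 2: 'xieqge' -> sorted: 'eegiqx'
Compare sorted forms: 'eegiqx' == 'eegiqx'
Anagram: Yes


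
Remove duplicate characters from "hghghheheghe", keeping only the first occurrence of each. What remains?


Input: 'hghghheheghe'
Operation: keep first occurrence of each character
Scan: s[0]='h' new -> keep; s[1]='g' new -> keep; s[2]='h' seen -> skip; s[3]='g' seen -> skip; s[4]='h' seen -> skip; s[5]='h' seen -> skip; s[6]='e' new -> keep; s[7]='h' seen -> skip; s[8]='e' seen -> skip; s[9]='g' seen -> skip; s[10]='h' seen -> skip; s[11]='e' seen -> skip
Result: hge


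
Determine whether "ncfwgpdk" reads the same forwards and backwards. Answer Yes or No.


Input string: 'ncfwgpdk'
Reversed: 'kdpgwfcn'
Compare pairs: s[0]='n' vs s[7]='k' (mismatch), s[1]='c' vs s[6]='d' (mismatch), s[2]='f' vs s[5]='p' (mismatch), s[3]='w' vs s[4]='g' (mismatch)
Palindrome: No


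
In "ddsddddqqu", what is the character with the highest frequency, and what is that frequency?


Input: 'ddsddddqqu'
Operation: tally each character
Counts: 'd':6, 'q':2, 's':1, 'u':1
Maximum: 'd' appears 6 times


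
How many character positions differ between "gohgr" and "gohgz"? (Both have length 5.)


String 1: 'gohgr'
String 2: 'gohgz'
Compare each position: pos 0: 'g'=='g', pos 1: 'o'=='o', pos 2: 'h'=='h', pos 3: 'g'=='g', pos 4: 'r'!='z'
Differing positions: 1
Hamming distance: 1


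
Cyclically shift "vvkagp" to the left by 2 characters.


Input: 'vvkagp', shift = 2
Operation: split at index 2 and swap parts
Front part s[0:2] = 'vv'
Back part s[2:] = 'kagp'
Rotated = back + front = 'kagp' + 'vv'
Result: kagpvv


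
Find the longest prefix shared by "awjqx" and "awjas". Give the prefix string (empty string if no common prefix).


String 1: 'awjqx'
String 2: 'awjas'
Compare position by position:
pos 0: 'a' vs 'a' match
pos 1: 'w' vs 'w' match
pos 2: 'j' vs 'j' match
pos 3: 'q' vs 'a' differ -> stop
Longest common prefix: "awj" (length 3)


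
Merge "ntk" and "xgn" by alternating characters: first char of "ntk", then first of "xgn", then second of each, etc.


String 1: 'ntk'
String 2: 'xgn'
Operation: alternate characters
Pairs: 'n'+'x', 't'+'g', 'k'+'n'
Result: nxtgkn


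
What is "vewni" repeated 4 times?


Input string: 'vewni'
Operation: repeat 4 times
Concatenation: 'vewni' + 'vewni' + 'vewni' + 'vewni'
Result: vewnivewnivewnivewni


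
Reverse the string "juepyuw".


Input string: 'juepyuw'
Operation: reverse character order
Original order: 'j' -> 'u' -> 'e' -> 'p' -> 'y' -> 'u' -> 'w'
Reversed order: 'w' -> 'u' -> 'y' -> 'p' -> 'e' -> 'u' -> 'j'
Result: wuypeuj


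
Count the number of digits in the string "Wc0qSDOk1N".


Input string: 'Wc0qSDOk1N'
Operation: count digit characters (0-9)
Scan: 'W', 'c', '0'(digit), 'q', 'S', 'D', 'O', 'k', '1'(digit), 'N'
Digits found: 2
Result: 2


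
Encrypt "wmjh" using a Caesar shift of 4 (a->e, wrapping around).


Input: 'wmjh', shift = 4
Operation: for each letter, (position + 4) mod 26
Mapping: 'w'(22+4=26, 26 mod 26=0)->'a', 'm'(12+4=16)->'q', 'j'(9+4=13)->'n', 'h'(7+4=11)->'l'
Result: aqnl


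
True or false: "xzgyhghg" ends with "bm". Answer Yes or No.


Input string: 'xzgyhghg'
Suffix to check: 'bm'
Last 2 characters of input: 'hg'
Match: False
Result: No


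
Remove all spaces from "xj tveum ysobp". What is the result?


Input string: 'xj tveum ysobp'
Operation: remove all spaces
Words: 'xj', 'tveum', 'ysobp'
Join without spaces: xjtveumysobp


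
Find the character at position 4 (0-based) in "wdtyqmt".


Input string: 'wdtyqmt'
Operation: get character at index 4
Index mapping: s[0]='w', s[1]='d', s[2]='t', s[3]='y', s[4]='q'
Result: 'q'


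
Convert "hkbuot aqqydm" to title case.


Input string: 'hkbuot aqqydm'
Operation: capitalize first letter of each word
Word transformations: 'hkbuot'->'Hkbuot', 'aqqydm'->'Aqqydm'
Result: Hkbuot Aqqydm


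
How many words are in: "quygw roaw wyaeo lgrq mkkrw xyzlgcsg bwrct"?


Input string: 'quygw roaw wyaeo lgrq mkkrw xyzlgcsg bwrct'
Operation: split by spaces
Words found: 'quygw', 'roaw', 'wyaeo', 'lgrq', 'mkkrw', 'xyzlgcsg', 'bwrct'
Word count: 7


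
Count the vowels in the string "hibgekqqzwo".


Input string: 'hibgekqqzwo'
Operation: count vowels (a, e, i, o, u)
Scan: s[0]='h', s[1]='i' (vowel), s[2]='b', s[3]='g', s[4]='e' (vowel), s[5]='k', s[6]='q', s[7]='q', s[8]='z', s[9]='w', s[10]='o' (vowel)
Vowels found: 3
Result: 3


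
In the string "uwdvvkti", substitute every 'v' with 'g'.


Input string: 'uwdvvkti'
Operation: replace 'v' with 'g'
Positions of 'v': 3, 4
After replacement: uwdggkti


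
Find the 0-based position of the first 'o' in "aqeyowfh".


Input string: 'aqeyowfh'
Target: 'o'
Scanning left to right: s[0]='a', s[1]='q', s[2]='e', s[3]='y', s[4]='o'
First match at index: 4


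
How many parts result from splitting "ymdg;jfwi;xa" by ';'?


Input string: 'ymdg;jfwi;xa'
Delimiter: ';'
Split result: 'ymdg', 'jfwi', 'xa'
Number of parts: 3


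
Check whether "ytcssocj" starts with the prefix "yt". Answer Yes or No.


Input string: 'ytcssocj'
Prefix to check: 'yt'
First 2 characters of input: 'yt'
Match: True
Result: Yes


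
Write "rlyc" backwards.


Input string: 'rlyc'
Operation: reverse character order
Original order: 'r' -> 'l' -> 'y' -> 'c'
Reversed order: 'c' -> 'y' -> 'l' -> 'r'
Result: cylr


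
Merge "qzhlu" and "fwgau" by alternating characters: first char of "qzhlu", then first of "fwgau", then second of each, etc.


String 1: 'qzhlu'
String 2: 'fwgau'
Operation: alternate characters
Pairs: 'q'+'f', 'z'+'w', 'h'+'g', 'l'+'a', 'u'+'u'
Result: qfzwhglauu


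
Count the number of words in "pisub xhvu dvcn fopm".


Input string: 'pisub xhvu dvcn fopm'
Operation: split by spaces
Words found: 'pisub', 'xhvu', 'dvcn', 'fopm'
Word count: 4


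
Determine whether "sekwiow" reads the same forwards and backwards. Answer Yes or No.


Input string: 'sekwiow'
Reversed: 'woiwkes'
Compare pairs: s[0]='s' vs s[6]='w' (mismatch), s[1]='e' vs s[5]='o' (mismatch), s[2]='k' vs s[4]='i' (mismatch)
Palindrome: No


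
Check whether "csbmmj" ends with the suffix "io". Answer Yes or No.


Input string: 'csbmmj'
Suffix to check: 'io'
Last 2 characters of input: 'mj'
Match: False
Result: No


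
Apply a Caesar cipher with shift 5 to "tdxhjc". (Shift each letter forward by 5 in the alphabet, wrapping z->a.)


Input: 'tdxhjc', shift = 5
Operation: for each letter, (position + 5) mod 26
Mapping: 't'(19+5=24)->'y', 'd'(3+5=8)->'i', 'x'(23+5=28, 28 mod 26=2)->'c', 'h'(7+5=12)->'m', 'j'(9+5=14)->'o', 'c'(2+5=7)->'h'
Result: yicmoh


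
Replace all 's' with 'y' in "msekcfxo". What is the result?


Input string: 'msekcfxo'
Operation: replace 's' with 'y'
Positions of 's': 1
After replacement: myekcfxo


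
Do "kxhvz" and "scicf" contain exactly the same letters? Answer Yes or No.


String 1: 'kxhvz' -> sorted: 'hkvxz'
String 2: 'scicf' -> sorted: 'ccfis'
Compare sorted forms: 'hkvxz' != 'ccfis'
Anagram: No


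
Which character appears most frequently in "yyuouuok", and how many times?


Input: 'yyuouuok'
Operation: tally each character
Counts: 'k':1, 'o':2, 'u':3, 'y':2
Maximum: 'u' appears 3 times


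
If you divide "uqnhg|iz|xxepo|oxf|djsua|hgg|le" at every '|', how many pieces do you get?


Input string: 'uqnhg|iz|xxepo|oxf|djsua|hgg|le'
Delimiter: '|'
Split result: 'uqnhg', 'iz', 'xxepo', 'oxf', 'djsua', 'hgg', 'le'
Number of parts: 7


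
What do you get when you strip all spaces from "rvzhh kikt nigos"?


Input string: 'rvzhh kikt nigos'
Operation: remove all spaces
Words: 'rvzhh', 'kikt', 'nigos'
Join without spaces: rvzhhkiktnigos


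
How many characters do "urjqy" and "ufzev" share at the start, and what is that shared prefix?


String 1: 'urjqy'
String 2: 'ufzev'
Compare position by position:
pos 0: 'u' vs 'u' match
pos 1: 'r' vs 'f' differ -> stop
Longest common prefix: "u" (length 1)


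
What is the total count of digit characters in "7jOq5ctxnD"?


Input string: '7jOq5ctxnD'
Operation: count digit characters (0-9)
Scan: '7'(digit), 'j', 'O', 'q', '5'(digit), 'c', 't', 'x', 'n', 'D'
Digits found: 2
Result: 2


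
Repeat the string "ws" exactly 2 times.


Input string: 'ws'
Operation: repeat 2 times
Concatenation: 'ws' + 'ws'
Result: wsws


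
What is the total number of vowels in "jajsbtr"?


Input string: 'jajsbtr'
Operation: count vowels (a, e, i, o, u)
Scan: s[0]='j', s[1]='a' (vowel), s[2]='j', s[3]='s', s[4]='b', s[5]='t', s[6]='r'
Vowels found: 1
Result: 1


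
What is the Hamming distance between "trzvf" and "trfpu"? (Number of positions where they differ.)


String 1: 'trzvf'
String 2: 'trfpu'
Compare each position: pos 0: 't'=='t', pos 1: 'r'=='r', pos 2: 'z'!='f', pos 3: 'v'!='p', pos 4: 'f'!='u'
Differing positions: 3
Hamming distance: 3


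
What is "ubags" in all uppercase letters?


Input string: 'ubags'
Operation: convert each letter to uppercase
Mapping: 'u'->'U', 'b'->'B', 'a'->'A', 'g'->'G', 's'->'S'
Result: UBAGS


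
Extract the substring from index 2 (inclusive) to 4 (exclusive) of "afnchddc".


Input string: 'afnchddc'
Operation: slice [2:4]
Extract characters: s[2]='n', s[3]='c'
Result: nc


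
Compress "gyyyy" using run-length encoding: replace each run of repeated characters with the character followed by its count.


Input: 'gyyyy'
Operation: identify consecutive runs
Runs: 'g' -> g1, 'yyyy' -> y4
Encoded: g1y4


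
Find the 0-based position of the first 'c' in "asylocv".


Input string: 'asylocv'
Target: 'c'
Scanning left to right: s[0]='a', s[1]='s', s[2]='y', s[3]='l', s[4]='o', s[5]='c'
First match at index: 5


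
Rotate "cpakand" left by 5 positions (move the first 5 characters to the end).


Input: 'cpakand', shift = 5
Operation: split at index 5 and swap parts
Front part s[0:5] = 'cpaka'
Back part s[5:] = 'nd'
Rotated = back + front = 'nd' + 'cpaka'
Result: ndcpaka


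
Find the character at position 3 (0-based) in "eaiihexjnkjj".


Input string: 'eaiihexjnkjj'
Operation: get character at index 3
Index mapping: s[0]='e', s[1]='a', s[2]='i', s[3]='i'
Result: 'i'


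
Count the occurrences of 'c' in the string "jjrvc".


Input string: 'jjrvc'
Target character: 'c'
Scan each position: s[4]='c'
Matches found at indices: 4
Total: 1


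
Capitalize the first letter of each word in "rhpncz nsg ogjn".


Input string: 'rhpncz nsg ogjn'
Operation: capitalize first letter of each word
Word transformations: 'rhpncz'->'Rhpncz', 'nsg'->'Nsg', 'ogjn'->'Ogjn'
Result: Rhpncz Nsg Ogjn


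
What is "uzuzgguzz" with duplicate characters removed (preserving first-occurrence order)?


Input: 'uzuzgguzz'
Operation: keep first occurrence of each character
Scan: s[0]='u' new -> keep; s[1]='z' new -> keep; s[2]='u' seen -> skip; s[3]='z' seen -> skip; s[4]='g' new -> keep; s[5]='g' seen -> skip; s[6]='u' seen -> skip; s[7]='z' seen -> skip; s[8]='z' seen -> skip
Result: uzg


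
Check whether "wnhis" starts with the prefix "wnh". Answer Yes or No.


Input string: 'wnhis'
Prefix to check: 'wnh'
First 3 characters of input: 'wnh'
Match: True
Result: Yes


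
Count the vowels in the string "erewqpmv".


Input string: 'erewqpmv'
Operation: count vowels (a, e, i, o, u)
Scan: s[0]='e' (vowel), s[1]='r', s[2]='e' (vowel), s[3]='w', s[4]='q', s[5]='p', s[6]='m', s[7]='v'
Vowels found: 2
Result: 2


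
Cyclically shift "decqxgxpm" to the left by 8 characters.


Input: 'decqxgxpm', shift = 8
Operation: split at index 8 and swap parts
Front part s[0:8] = 'decqxgxp'
Back part s[8:] = 'm'
Rotated = back + front = 'm' + 'decqxgxp'
Result: mdecqxgxp


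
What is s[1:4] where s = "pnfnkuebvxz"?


Input string: 'pnfnkuebvxz'
Operation: slice [1:4]
Extract characters: s[1]='n', s[2]='f', s[3]='n'
Result: nfn


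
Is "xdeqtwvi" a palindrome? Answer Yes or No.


Input string: 'xdeqtwvi'
Reversed: 'ivwtqedx'
Compare pairs: s[0]='x' vs s[7]='i' (mismatch), s[1]='d' vs s[6]='v' (mismatch), s[2]='e' vs s[5]='w' (mismatch), s[3]='q' vs s[4]='t' (mismatch)
Palindrome: No


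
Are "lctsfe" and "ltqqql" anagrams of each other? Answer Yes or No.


String 1: 'lctsfe' -> sorted: 'ceflst'
String 2: 'ltqqql' -> sorted: 'llqqqt'
Compare sorted forms: 'ceflst' != 'llqqqt'
Anagram: No


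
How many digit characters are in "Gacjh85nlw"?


Input string: 'Gacjh85nlw'
Operation: count digit characters (0-9)
Scan: 'G', 'a', 'c', 'j', 'h', '8'(digit), '5'(digit), 'n', 'l', 'w'
Digits found: 2
Result: 2


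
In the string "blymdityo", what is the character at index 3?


Input string: 'blymdityo'
Operation: get character at index 3
Index mapping: s[0]='b', s[1]='l', s[2]='y', s[3]='m'
Result: 'm'


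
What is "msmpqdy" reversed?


Input string: 'msmpqdy'
Operation: reverse character order
Original order: 'm' -> 's' -> 'm' -> 'p' -> 'q' -> 'd' -> 'y'
Reversed order: 'y' -> 'd' -> 'q' -> 'p' -> 'm' -> 's' -> 'm'
Result: ydqpmsm


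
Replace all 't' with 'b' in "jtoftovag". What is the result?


Input string: 'jtoftovag'
Operation: replace 't' with 'b'
Positions of 't': 1, 4
After replacement: jbofbovag


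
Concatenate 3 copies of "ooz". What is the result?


Input string: 'ooz'
Operation: repeat 3 times
Concatenation: 'ooz' + 'ooz' + 'ooz'
Result: oozoozooz


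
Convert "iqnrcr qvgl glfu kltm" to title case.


Input string: 'iqnrcr qvgl glfu kltm'
Operation: capitalize first letter of each word
Word transformations: 'iqnrcr'->'Iqnrcr', 'qvgl'->'Qvgl', 'glfu'->'Glfu', 'kltm'->'Kltm'
Result: Iqnrcr Qvgl Glfu Kltm


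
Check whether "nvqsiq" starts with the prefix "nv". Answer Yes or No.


Input string: 'nvqsiq'
Prefix to check: 'nv'
First 2 characters of input: 'nv'
Match: True
Result: Yes


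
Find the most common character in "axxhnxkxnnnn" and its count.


Input: 'axxhnxkxnnnn'
Operation: tally each character
Counts: 'a':1, 'h':1, 'k':1, 'n':5, 'x':4
Maximum: 'n' appears 5 times


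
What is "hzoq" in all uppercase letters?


Input string: 'hzoq'
Operation: convert each letter to uppercase
Mapping: 'h'->'H', 'z'->'Z', 'o'->'O', 'q'->'Q'
Result: HZOQ


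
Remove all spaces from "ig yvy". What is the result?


Input string: 'ig yvy'
Operation: remove all spaces
Words: 'ig', 'yvy'
Join without spaces: igyvy


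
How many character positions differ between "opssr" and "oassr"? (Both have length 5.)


String 1: 'opssr'
String 2: 'oassr'
Compare each position: pos 0: 'o'=='o', pos 1: 'p'!='a', pos 2: 's'=='s', pos 3: 's'=='s', pos 4: 'r'=='r'
Differing positions: 1
Hamming distance: 1


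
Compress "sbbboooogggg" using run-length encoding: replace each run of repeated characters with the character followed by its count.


Input: 'sbbboooogggg'
Operation: identify consecutive runs
Runs: 's' -> s1, 'bbb' -> b3, 'oooo' -> o4, 'gggg' -> g4
Encoded: s1b3o4g4


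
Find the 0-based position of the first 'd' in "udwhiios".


Input string: 'udwhiios'
Target: 'd'
Scanning left to right: s[0]='u', s[1]='d'
First match at index: 1


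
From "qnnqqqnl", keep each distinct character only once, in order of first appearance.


Input: 'qnnqqqnl'
Operation: keep first occurrence of each character
Scan: s[0]='q' new -> keep; s[1]='n' new -> keep; s[2]='n' seen -> skip; s[3]='q' seen -> skip; s[4]='q' seen -> skip; s[5]='q' seen -> skip; s[6]='n' seen -> skip; s[7]='l' new -> keep
Result: qnl


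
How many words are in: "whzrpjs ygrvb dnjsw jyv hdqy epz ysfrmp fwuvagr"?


Input string: 'whzrpjs ygrvb dnjsw jyv hdqy epz ysfrmp fwuvagr'
Operation: split by spaces
Words found: 'whzrpjs', 'ygrvb', 'dnjsw', 'jyv', 'hdqy', 'epz', 'ysfrmp', 'fwuvagr'
Word count: 8


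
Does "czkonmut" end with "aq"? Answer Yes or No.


Input string: 'czkonmut'
Suffix to check: 'aq'
Last 2 characters of input: 'ut'
Match: False
Result: No


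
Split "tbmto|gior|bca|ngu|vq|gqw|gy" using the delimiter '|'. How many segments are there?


Input string: 'tbmto|gior|bca|ngu|vq|gqw|gy'
Delimiter: '|'
Split result: 'tbmto', 'gior', 'bca', 'ngu', 'vq', 'gqw', 'gy'
Number of parts: 7


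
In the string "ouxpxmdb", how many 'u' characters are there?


Input string: 'ouxpxmdb'
Target character: 'u'
Scan each position: s[1]='u'
Matches found at indices: 1
Total: 1


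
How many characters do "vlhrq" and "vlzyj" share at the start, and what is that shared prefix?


String 1: 'vlhrq'
String 2: 'vlzyj'
Compare position by position:
pos 0: 'v' vs 'v' match
pos 1: 'l' vs 'l' match
pos 2: 'h' vs 'z' differ -> stop
Longest common prefix: "vl" (length 2)


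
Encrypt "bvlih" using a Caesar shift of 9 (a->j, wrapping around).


Input: 'bvlih', shift = 9
Operation: for each letter, (position + 9) mod 26
Mapping: 'b'(1+9=10)->'k', 'v'(21+9=30, 30 mod 26=4)->'e', 'l'(11+9=20)->'u', 'i'(8+9=17)->'r', 'h'(7+9=16)->'q'
Result: keurq


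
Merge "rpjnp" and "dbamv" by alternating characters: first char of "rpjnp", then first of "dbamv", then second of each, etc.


String 1: 'rpjnp'
String 2: 'dbamv'
Operation: alternate characters
Pairs: 'r'+'d', 'p'+'b', 'j'+'a', 'n'+'m', 'p'+'v'
Result: rdpbjanmpv


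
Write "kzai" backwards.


Input string: 'kzai'
Operation: reverse character order
Original order: 'k' -> 'z' -> 'a' -> 'i'
Reversed order: 'i' -> 'a' -> 'z' -> 'k'
Result: iazk


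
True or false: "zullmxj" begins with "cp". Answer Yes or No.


Input string: 'zullmxj'
Prefix to check: 'cp'
First 2 characters of input: 'zu'
Match: False
Result: No


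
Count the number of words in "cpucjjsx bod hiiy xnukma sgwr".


Input string: 'cpucjjsx bod hiiy xnukma sgwr'
Operation: split by spaces
Words found: 'cpucjjsx', 'bod', 'hiiy', 'xnukma', 'sgwr'
Word count: 5


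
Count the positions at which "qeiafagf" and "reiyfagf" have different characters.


String 1: 'qeiafagf'
String 2: 'reiyfagf'
Compare each position: pos 0: 'q'!='r', pos 1: 'e'=='e', pos 2: 'i'=='i', pos 3: 'a'!='y', pos 4: 'f'=='f', pos 5: 'a'=='a', pos 6: 'g'=='g', pos 7: 'f'=='f'
Differing positions: 2
Hamming distance: 2


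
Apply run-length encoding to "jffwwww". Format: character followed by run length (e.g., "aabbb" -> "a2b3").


Input: 'jffwwww'
Operation: identify consecutive runs
Runs: 'j' -> j1, 'ff' -> f2, 'wwww' -> w4
Encoded: j1f2w4


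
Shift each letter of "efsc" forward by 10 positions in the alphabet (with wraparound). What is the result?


Input: 'efsc', shift = 10
Operation: for each letter, (position + 10) mod 26
Mapping: 'e'(4+10=14)->'o', 'f'(5+10=15)->'p', 's'(18+10=28, 28 mod 26=2)->'c', 'c'(2+10=12)->'m'
Result: opcm


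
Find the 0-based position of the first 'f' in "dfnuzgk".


Input string: 'dfnuzgk'
Target: 'f'
Scanning left to right: s[0]='d', s[1]='f'
First match at index: 1


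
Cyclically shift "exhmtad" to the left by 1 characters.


Input: 'exhmtad', shift = 1
Operation: split at index 1 and swap parts
Front part s[0:1] = 'e'
Back part s[1:] = 'xhmtad'
Rotated = back + front = 'xhmtad' + 'e'
Result: xhmtade


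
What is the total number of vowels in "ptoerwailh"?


Input string: 'ptoerwailh'
Operation: count vowels (a, e, i, o, u)
Scan: s[0]='p', s[1]='t', s[2]='o' (vowel), s[3]='e' (vowel), s[4]='r', s[5]='w', s[6]='a' (vowel), s[7]='i' (vowel), s[8]='l', s[9]='h'
Vowels found: 4
Result: 4


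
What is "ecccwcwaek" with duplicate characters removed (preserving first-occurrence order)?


Input: 'ecccwcwaek'
Operation: keep first occurrence of each character
Scan: s[0]='e' new -> keep; s[1]='c' new -> keep; s[2]='c' seen -> skip; s[3]='c' seen -> skip; s[4]='w' new -> keep; s[5]='c' seen -> skip; s[6]='w' seen -> skip; s[7]='a' new -> keep; s[8]='e' seen -> skip; s[9]='k' new -> keep
Result: ecwak


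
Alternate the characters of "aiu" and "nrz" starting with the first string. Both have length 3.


String 1: 'aiu'
String 2: 'nrz'
Operation: alternate characters
Pairs: 'a'+'n', 'i'+'r', 'u'+'z'
Result: aniruz


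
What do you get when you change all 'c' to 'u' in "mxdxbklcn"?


Input string: 'mxdxbklcn'
Operation: replace 'c' with 'u'
Positions of 'c': 7
After replacement: mxdxbklun


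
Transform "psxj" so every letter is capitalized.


Input string: 'psxj'
Operation: convert each letter to uppercase
Mapping: 'p'->'P', 's'->'S', 'x'->'X', 'j'->'J'
Result: PSXJ


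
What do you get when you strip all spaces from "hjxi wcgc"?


Input string: 'hjxi wcgc'
Operation: remove all spaces
Words: 'hjxi', 'wcgc'
Join without spaces: hjxiwcgc


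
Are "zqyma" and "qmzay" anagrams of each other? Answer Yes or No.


String 1: 'zqyma' -> sorted: 'amqyz'
String 2: 'qmzay' -> sorted: 'amqyz'
Compare sorted forms: 'amqyz' == 'amqyz'
Anagram: Yes


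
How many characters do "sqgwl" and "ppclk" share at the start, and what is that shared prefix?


String 1: 'sqgwl'
String 2: 'ppclk'
Compare position by position:
pos 0: 's' vs 'p' differ -> stop
Longest common prefix: "" (length 0)


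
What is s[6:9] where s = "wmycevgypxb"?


Input string: 'wmycevgypxb'
Operation: slice [6:9]
Extract characters: s[6]='g', s[7]='y', s[8]='p'
Result: gyp


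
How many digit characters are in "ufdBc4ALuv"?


Input string: 'ufdBc4ALuv'
Operation: count digit characters (0-9)
Scan: 'u', 'f', 'd', 'B', 'c', '4'(digit), 'A', 'L', 'u', 'v'
Digits found: 1
Result: 1


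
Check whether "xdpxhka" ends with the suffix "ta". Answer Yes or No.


Input string: 'xdpxhka'
Suffix to check: 'ta'
Last 2 characters of input: 'ka'
Match: False
Result: No


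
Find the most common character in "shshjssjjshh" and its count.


Input: 'shshjssjjshh'
Operation: tally each character
Counts: 'h':4, 'j':3, 's':5
Maximum: 's' appears 5 times


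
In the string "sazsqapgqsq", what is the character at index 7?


Input string: 'sazsqapgqsq'
Operation: get character at index 7
Index mapping: s[0]='s', s[1]='a', s[2]='z', s[3]='s', s[4]='q', s[5]='a', s[6]='p', s[7]='g'
Result: 'g'


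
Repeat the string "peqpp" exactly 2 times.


Input string: 'peqpp'
Operation: repeat 2 times
Concatenation: 'peqpp' + 'peqpp'
Result: peqpppeqpp


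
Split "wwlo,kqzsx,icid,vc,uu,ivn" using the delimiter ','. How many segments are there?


Input string: 'wwlo,kqzsx,icid,vc,uu,ivn'
Delimiter: ','
Split result: 'wwlo', 'kqzsx', 'icid', 'vc', 'uu', 'ivn'
Number of parts: 6


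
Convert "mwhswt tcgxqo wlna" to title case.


Input string: 'mwhswt tcgxqo wlna'
Operation: capitalize first letter of each word
Word transformations: 'mwhswt'->'Mwhswt', 'tcgxqo'->'Tcgxqo', 'wlna'->'Wlna'
Result: Mwhswt Tcgxqo Wlna


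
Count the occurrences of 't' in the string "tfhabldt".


Input string: 'tfhabldt'
Target character: 't'
Scan each position: s[0]='t', s[7]='t'
Matches found at indices: 0, 7
Total: 2


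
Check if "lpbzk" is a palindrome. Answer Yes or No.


Input string: 'lpbzk'
Reversed: 'kzbpl'
Compare pairs: s[0]='l' vs s[4]='k' (mismatch), s[1]='p' vs s[3]='z' (mismatch)
Palindrome: No


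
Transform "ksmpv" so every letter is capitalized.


Input string: 'ksmpv'
Operation: convert each letter to uppercase
Mapping: 'k'->'K', 's'->'S', 'm'->'M', 'p'->'P', 'v'->'V'
Result: KSMPV


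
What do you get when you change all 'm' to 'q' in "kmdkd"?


Input string: 'kmdkd'
Operation: replace 'm' with 'q'
Positions of 'm': 1
After replacement: kqdkd


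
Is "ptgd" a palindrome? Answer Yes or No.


Input string: 'ptgd'
Reversed: 'dgtp'
Compare pairs: s[0]='p' vs s[3]='d' (mismatch), s[1]='t' vs s[2]='g' (mismatch)
Palindrome: No


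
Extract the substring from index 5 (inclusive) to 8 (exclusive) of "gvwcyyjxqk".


Input string: 'gvwcyyjxqk'
Operation: slice [5:8]
Extract characters: s[5]='y', s[6]='j', s[7]='x'
Result: yjx


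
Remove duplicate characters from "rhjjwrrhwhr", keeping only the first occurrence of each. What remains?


Input: 'rhjjwrrhwhr'
Operation: keep first occurrence of each character
Scan: s[0]='r' new -> keep; s[1]='h' new -> keep; s[2]='j' new -> keep; s[3]='j' seen -> skip; s[4]='w' new -> keep; s[5]='r' seen -> skip; s[6]='r' seen -> skip; s[7]='h' seen -> skip; s[8]='w' seen -> skip; s[9]='h' seen -> skip; s[10]='r' seen -> skip
Result: rhjw


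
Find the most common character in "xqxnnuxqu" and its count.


Input: 'xqxnnuxqu'
Operation: tally each character
Counts: 'n':2, 'q':2, 'u':2, 'x':3
Maximum: 'x' appears 3 times


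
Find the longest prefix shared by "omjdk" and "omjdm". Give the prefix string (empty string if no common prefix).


String 1: 'omjdk'
String 2: 'omjdm'
Compare position by position:
pos 0: 'o' vs 'o' match
pos 1: 'm' vs 'm' match
pos 2: 'j' vs 'j' match
pos 3: 'd' vs 'd' match
pos 4: 'k' vs 'm' differ -> stop
Longest common prefix: "omjd" (length 4)


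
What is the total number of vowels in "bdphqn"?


Input string: 'bdphqn'
Operation: count vowels (a, e, i, o, u)
Scan: s[0]='b', s[1]='d', s[2]='p', s[3]='h', s[4]='q', s[5]='n'
Vowels found: 0
Result: 0


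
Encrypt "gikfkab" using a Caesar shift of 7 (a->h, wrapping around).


Input: 'gikfkab', shift = 7
Operation: for each letter, (position + 7) mod 26
Mapping: 'g'(6+7=13)->'n', 'i'(8+7=15)->'p', 'k'(10+7=17)->'r', 'f'(5+7=12)->'m', 'k'(10+7=17)->'r', 'a'(0+7=7)->'h', 'b'(1+7=8)->'i'
Result: nprmrhi


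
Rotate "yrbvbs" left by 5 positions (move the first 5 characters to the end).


Input: 'yrbvbs', shift = 5
Operation: split at index 5 and swap parts
Front part s[0:5] = 'yrbvb'
Back part s[5:] = 's'
Rotated = back + front = 's' + 'yrbvb'
Result: syrbvb


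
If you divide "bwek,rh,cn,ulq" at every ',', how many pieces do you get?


Input string: 'bwek,rh,cn,ulq'
Delimiter: ','
Split result: 'bwek', 'rh', 'cn', 'ulq'
Number of parts: 4


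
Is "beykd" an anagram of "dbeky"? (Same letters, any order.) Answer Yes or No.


String 1: 'dbeky' -> sorted: 'bdeky'
String 2: 'beykd' -> sorted: 'bdeky'
Compare sorted forms: 'bdeky' == 'bdeky'
Anagram: Yes


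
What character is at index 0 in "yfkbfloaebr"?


Input string: 'yfkbfloaebr'
Operation: get character at index 0
Index mapping: s[0]='y'
Result: 'y'


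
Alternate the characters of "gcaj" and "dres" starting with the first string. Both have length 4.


String 1: 'gcaj'
String 2: 'dres'
Operation: alternate characters
Pairs: 'g'+'d', 'c'+'r', 'a'+'e', 'j'+'s'
Result: gdcraejs


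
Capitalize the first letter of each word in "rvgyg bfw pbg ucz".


Input string: 'rvgyg bfw pbg ucz'
Operation: capitalize first letter of each word
Word transformations: 'rvgyg'->'Rvgyg', 'bfw'->'Bfw', 'pbg'->'Pbg', 'ucz'->'Ucz'
Result: Rvgyg Bfw Pbg Ucz
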